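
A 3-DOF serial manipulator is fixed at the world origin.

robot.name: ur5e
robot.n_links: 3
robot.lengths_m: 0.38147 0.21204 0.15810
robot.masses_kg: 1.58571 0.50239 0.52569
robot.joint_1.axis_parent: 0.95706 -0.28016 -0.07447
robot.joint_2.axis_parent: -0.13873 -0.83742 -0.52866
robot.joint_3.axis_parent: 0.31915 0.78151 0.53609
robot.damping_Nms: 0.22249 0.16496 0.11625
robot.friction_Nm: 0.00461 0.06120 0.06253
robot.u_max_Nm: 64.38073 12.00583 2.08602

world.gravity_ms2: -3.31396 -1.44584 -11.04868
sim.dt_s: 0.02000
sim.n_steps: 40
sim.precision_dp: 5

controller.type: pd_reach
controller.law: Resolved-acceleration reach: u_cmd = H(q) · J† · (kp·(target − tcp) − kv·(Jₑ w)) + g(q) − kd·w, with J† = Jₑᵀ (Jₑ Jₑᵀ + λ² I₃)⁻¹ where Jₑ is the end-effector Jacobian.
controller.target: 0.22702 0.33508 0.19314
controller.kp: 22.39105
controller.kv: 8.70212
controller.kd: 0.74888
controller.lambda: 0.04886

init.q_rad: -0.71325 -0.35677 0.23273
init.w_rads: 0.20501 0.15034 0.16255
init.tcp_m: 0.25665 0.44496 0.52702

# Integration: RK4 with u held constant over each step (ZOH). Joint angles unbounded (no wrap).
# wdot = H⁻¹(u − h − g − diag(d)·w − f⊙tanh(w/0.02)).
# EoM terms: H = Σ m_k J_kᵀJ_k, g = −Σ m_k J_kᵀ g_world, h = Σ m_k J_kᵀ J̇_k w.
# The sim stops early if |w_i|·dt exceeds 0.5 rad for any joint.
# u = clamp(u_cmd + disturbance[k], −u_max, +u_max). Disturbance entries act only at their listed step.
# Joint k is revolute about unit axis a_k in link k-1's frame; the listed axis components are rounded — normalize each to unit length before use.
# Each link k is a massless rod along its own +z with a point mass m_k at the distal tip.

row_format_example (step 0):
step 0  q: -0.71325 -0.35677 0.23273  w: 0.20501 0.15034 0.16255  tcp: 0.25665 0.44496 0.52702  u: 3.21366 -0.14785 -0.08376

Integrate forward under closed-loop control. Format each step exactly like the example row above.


step 1  q: -0.71011 -0.35855 0.22660  w: 0.10063 -0.10708 -0.14078  tcp: 0.25612 0.44351 0.52870  u: 3.96151 0.16560 0.11333
step 2  q: -0.70925 -0.35565 0.24156  w: -0.00193 0.12328 0.85008  tcp: 0.25682 0.44250 0.52860  u: 4.57278 0.15634 -0.68100
step 3  q: -0.70942 -0.36882 0.21350  w: -0.03186 -0.99818 -2.37297  tcp: 0.25736 0.44318 0.52822  u: 5.20078 0.89765 1.78558
step 4  q: -0.71249 -0.33946 0.31478  w: -0.20932 2.78914 9.22013  tcp: 0.26044 0.44160 0.52451  u: 5.40489 -1.27377 -2.08602
step 5  q: -0.71399 -0.36391 0.27254  w: 0.01807 -3.58853 -8.59460  tcp: 0.26271 0.44299 0.52271  u: 5.87459 2.93578 2.08602
step 6  q: -0.71737 -0.34296 0.36213  w: -0.25423 3.72786 11.94158  tcp: 0.26653 0.44161 0.51786  u: 5.81154 -1.80517 -2.08602
step 7  q: -0.71940 -0.35987 0.34623  w: 0.00624 -3.59478 -8.16015  tcp: 0.26955 0.44242 0.51515  u: 6.00000 3.16533 2.08602
step 8  q: -0.72252 -0.34012 0.44104  w: -0.23040 3.70420 12.28405  tcp: 0.27369 0.44057 0.50926  u: 6.24028 -1.65563 -2.08602
step 9  q: -0.72462 -0.35344 0.44246  w: -0.01605 -3.34313 -7.15054  tcp: 0.27734 0.44074 0.50567  u: 6.16988 3.20485 2.08602
step 10  q: -0.72739 -0.33541 0.53925  w: -0.19919 3.54937 12.23424  tcp: 0.28138 0.43855 0.49877  u: 6.74238 -1.44282 -2.08602
step 11  q: -0.72954 -0.34463 0.55871  w: -0.04310 -2.98292 -5.89886  tcp: 0.28533 0.43810 0.49406  u: 6.45604 3.14873 2.08602
step 12  q: -0.73196 -0.32781 0.65888  w: -0.15698 3.32159 12.04561  tcp: 0.28897 0.43557 0.48599  u: 7.26436 -1.19864 -2.08602
step 13  q: -0.73398 -0.33234 0.69928  w: -0.06257 -2.53191 -4.34556  tcp: 0.29287 0.43437 0.47980  u: 6.83221 3.00531 2.08602
step 14  q: -0.73582 -0.31741 0.80265  w: -0.09904 2.96373 11.62545  tcp: 0.29584 0.43147 0.47042  u: 7.74534 -0.87717 -2.08602
step 15  q: -0.73738 -0.31814 0.86348  w: -0.06598 -2.07759 -2.72969  tcp: 0.29917 0.42947 0.46247  u: 7.25361 2.81407 1.57324
step 16  q: -0.73862 -0.31210 0.94751  w: -0.05254 2.00362 9.16583  tcp: 0.30156 0.42686 0.45307  u: 8.02717 -0.17231 -2.08602
step 17  q: -0.73985 -0.31526 1.00222  w: -0.07003 -1.69375 -1.84524  tcp: 0.30411 0.42499 0.44509  u: 7.58584 2.54453 0.86378
step 18  q: -0.74099 -0.31745 1.05634  w: -0.04649 1.07956 6.09402  tcp: 0.30603 0.42325 0.43730  u: 8.11755 0.44803 -2.08602
step 19  q: -0.74239 -0.32548 1.08424  w: -0.08855 -1.49379 -2.12632  tcp: 0.30816 0.42231 0.43137  u: 7.74775 2.31317 1.09300
step 20  q: -0.74357 -0.32462 1.13548  w: -0.03352 1.21172 6.14912  tcp: 0.30888 0.42100 0.42445  u: 8.25445 0.29806 -2.08602
step 21  q: -0.74469 -0.32935 1.16833  w: -0.07303 -1.33105 -1.78984  tcp: 0.31007 0.42003 0.41865  u: 7.85698 2.19289 0.82043
step 22  q: -0.74555 -0.33118 1.20871  w: -0.01791 0.86848 4.98496  tcp: 0.31060 0.41891 0.41262  u: 8.25733 0.53445 -2.08602
step 23  q: -0.74645 -0.33748 1.23157  w: -0.06562 -1.22526 -1.85672  tcp: 0.31165 0.41815 0.40785  u: 7.89833 2.08488 0.87447
step 24  q: -0.74704 -0.33874 1.26853  w: 0.00080 0.84536 4.77867  tcp: 0.31170 0.41714 0.40250  u: 8.26962 0.53141 -2.08602
step 25  q: -0.74757 -0.34406 1.29168  w: -0.04737 -1.13348 -1.70576  tcp: 0.31232 0.41634 0.39807  u: 7.91750 2.01323 0.75295
step 26  q: -0.74781 -0.34641 1.32336  w: 0.01756 0.68441 4.21434  tcp: 0.31225 0.41536 0.39333  u: 8.23596 0.64322 -2.08602
step 27  q: -0.74803 -0.35250 1.34147  w: -0.03361 -1.08420 -1.74403  tcp: 0.31281 0.41458 0.38954  u: 7.90706 1.96812 0.78326
step 28  q: -0.74796 -0.35485 1.37086  w: 0.03548 0.65047 4.06493  tcp: 0.31252 0.41362 0.38526  u: 8.20776 0.66290 -2.08602
step 29  q: -0.74782 -0.36056 1.38899  w: -0.01618 -1.02930 -1.64466  tcp: 0.31282 0.41277 0.38173  u: 7.89083 1.92940 0.70406
step 30  q: -0.74744 -0.36366 1.41505  w: 0.04971 0.54397 3.70065  tcp: 0.31247 0.41179 0.37789  u: 8.15777 0.74170 -2.08602
step 31  q: -0.74703 -0.36992 1.42981  w: -0.00360 -0.99896 -1.67614  tcp: 0.31276 0.41093 0.37481  u: 7.85979 1.90537 0.73025
step 32  q: -0.74638 -0.37309 1.45421  w: 0.06375 0.51740 3.59514  tcp: 0.31227 0.40994 0.37132  u: 8.11410 0.76139 -2.08602
step 33  q: -0.74569 -0.37913 1.46891  w: 0.01062 -0.96197 -1.61062  tcp: 0.31238 0.40903 0.36846  u: 7.82746 1.88245 0.67944
step 34  q: -0.74480 -0.38263 1.49123  w: 0.07347 0.46221 3.36563  tcp: 0.31184 0.40804 0.36530  u: 8.06000 0.80080 -2.08602
step 35  q: -0.74392 -0.38885 1.50376  w: 0.02038 -0.93617 -1.63465  tcp: 0.31193 0.40713 0.36278  u: 7.78724 1.86333 0.70135
step 36  q: -0.74283 -0.39237 1.52474  w: 0.08338 0.44147 3.27766  tcp: 0.31129 0.40615 0.35991  u: 8.00899 0.81749 -2.08602
step 37  q: -0.74174 -0.39844 1.53701  w: 0.03101 -0.90919 -1.59674  tcp: 0.31126 0.40521 0.35757  u: 7.74677 1.84788 0.67388
step 38  q: -0.74047 -0.40229 1.55636  w: 0.09104 0.39230 3.10554  tcp: 0.31060 0.40423 0.35494  u: 7.95141 0.85815 -2.08602
step 39  q: -0.73922 -0.40859 1.56698  w: 0.03877 -0.89264 -1.61541  tcp: 0.31057 0.40329 0.35285  u: 7.70201 1.83951 0.69218
step 40  q: -0.73781 -0.41254 1.58525  w: 0.09801 0.37095 3.03072  tcp: 0.30986 0.40231 0.35043


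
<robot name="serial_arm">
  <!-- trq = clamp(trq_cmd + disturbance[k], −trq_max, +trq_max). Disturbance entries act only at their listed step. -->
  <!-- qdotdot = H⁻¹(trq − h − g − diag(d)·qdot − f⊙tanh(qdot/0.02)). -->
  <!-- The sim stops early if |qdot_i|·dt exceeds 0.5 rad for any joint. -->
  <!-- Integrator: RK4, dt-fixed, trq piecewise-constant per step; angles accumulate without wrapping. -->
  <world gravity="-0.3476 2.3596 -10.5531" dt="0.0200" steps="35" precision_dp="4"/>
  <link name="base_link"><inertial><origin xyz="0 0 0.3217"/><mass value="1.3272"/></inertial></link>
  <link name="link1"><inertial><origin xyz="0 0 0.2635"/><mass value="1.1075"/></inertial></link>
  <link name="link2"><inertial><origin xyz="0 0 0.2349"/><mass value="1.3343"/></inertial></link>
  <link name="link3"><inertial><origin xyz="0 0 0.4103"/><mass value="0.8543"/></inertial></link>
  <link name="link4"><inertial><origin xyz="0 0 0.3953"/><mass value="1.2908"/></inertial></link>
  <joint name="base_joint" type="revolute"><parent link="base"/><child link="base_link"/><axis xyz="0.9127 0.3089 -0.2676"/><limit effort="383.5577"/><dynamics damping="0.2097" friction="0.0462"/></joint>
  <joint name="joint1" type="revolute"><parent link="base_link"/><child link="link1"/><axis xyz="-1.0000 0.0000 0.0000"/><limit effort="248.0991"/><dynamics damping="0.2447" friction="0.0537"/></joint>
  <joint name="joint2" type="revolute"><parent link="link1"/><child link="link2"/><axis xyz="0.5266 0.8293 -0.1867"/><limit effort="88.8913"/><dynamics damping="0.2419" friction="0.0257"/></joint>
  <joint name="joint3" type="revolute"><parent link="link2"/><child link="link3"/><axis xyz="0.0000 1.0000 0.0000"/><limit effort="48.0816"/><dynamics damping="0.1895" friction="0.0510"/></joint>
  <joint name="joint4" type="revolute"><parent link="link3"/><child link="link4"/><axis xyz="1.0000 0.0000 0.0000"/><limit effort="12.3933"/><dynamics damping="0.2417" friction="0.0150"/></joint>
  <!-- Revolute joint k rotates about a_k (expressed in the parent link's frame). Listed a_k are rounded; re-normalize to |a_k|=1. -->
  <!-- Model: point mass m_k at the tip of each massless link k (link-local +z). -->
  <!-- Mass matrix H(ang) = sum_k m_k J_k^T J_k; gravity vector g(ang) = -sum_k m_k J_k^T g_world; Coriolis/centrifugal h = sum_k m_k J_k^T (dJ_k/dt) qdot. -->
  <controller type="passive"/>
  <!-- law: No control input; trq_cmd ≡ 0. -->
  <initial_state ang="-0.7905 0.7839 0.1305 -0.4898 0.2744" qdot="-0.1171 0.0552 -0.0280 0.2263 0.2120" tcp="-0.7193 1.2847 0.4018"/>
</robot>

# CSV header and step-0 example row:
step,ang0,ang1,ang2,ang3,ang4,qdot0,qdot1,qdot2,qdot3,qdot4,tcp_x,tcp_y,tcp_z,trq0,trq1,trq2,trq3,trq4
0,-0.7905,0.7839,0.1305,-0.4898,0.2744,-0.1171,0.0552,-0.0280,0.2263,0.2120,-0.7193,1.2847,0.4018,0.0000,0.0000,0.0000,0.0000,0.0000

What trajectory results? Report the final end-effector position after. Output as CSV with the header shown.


step,ang0,ang1,ang2,ang3,ang4,qdot0,qdot1,qdot2,qdot3,qdot4,tcp_x,tcp_y,tcp_z,trq0,trq1,trq2,trq3,trq4
1,-0.7967,0.7852,0.1361,-0.4891,0.2805,-0.5015,0.0767,0.5669,-0.1332,0.4053,-0.7180,1.2873,0.3970,0.0000,0.0000,0.0000,0.0000,0.0000
2,-0.8105,0.7868,0.1526,-0.4944,0.2907,-0.8789,0.0763,1.0687,-0.3892,0.6073,-0.7171,1.2910,0.3880,0.0000,0.0000,0.0000,0.0000,0.0000
3,-0.8319,0.7881,0.1785,-0.5042,0.3047,-1.2639,0.0463,1.5235,-0.5735,0.7945,-0.7164,1.2958,0.3748,0.0000,0.0000,0.0000,0.0000,0.0000
4,-0.8612,0.7884,0.2132,-0.5169,0.3223,-1.6625,-0.0203,1.9378,-0.6832,0.9570,-0.7160,1.3017,0.3572,0.0000,0.0000,0.0000,0.0000,0.0000
5,-0.8985,0.7870,0.2558,-0.5310,0.3428,-2.0772,-0.1269,2.3111,-0.7118,1.0861,-0.7155,1.3087,0.3351,0.0000,0.0000,0.0000,0.0000,0.0000
6,-0.9444,0.7830,0.3053,-0.5447,0.3654,-2.5122,-0.2832,2.6351,-0.6456,1.1659,-0.7150,1.3166,0.3087,0.0000,0.0000,0.0000,0.0000,0.0000
7,-0.9991,0.7753,0.3608,-0.5561,0.3890,-2.9659,-0.4930,2.8930,-0.4703,1.1834,-0.7141,1.3254,0.2777,0.0000,0.0000,0.0000,0.0000,0.0000
8,-1.0631,0.7629,0.4205,-0.5627,0.4122,-3.4335,-0.7593,3.0591,-0.1702,1.1252,-0.7128,1.3348,0.2421,0.0000,0.0000,0.0000,0.0000,0.0000
9,-1.1366,0.7446,0.4825,-0.5621,0.4334,-3.9111,-1.0838,3.1231,0.2471,0.9698,-0.7108,1.3449,0.2019,0.0000,0.0000,0.0000,0.0000,0.0000
10,-1.2195,0.7191,0.5443,-0.5518,0.4504,-4.3851,-1.4717,3.0249,0.8081,0.7171,-0.7078,1.3553,0.1569,0.0000,0.0000,0.0000,0.0000,0.0000
11,-1.3119,0.6852,0.6021,-0.5288,0.4614,-4.8436,-1.9304,2.7205,1.5153,0.3705,-0.7035,1.3656,0.1071,0.0000,0.0000,0.0000,0.0000,0.0000
12,-1.4131,0.6414,0.6516,-0.4904,0.4647,-5.2765,-2.4699,2.1859,2.3496,-0.0548,-0.6975,1.3755,0.0525,0.0000,0.0000,0.0000,0.0000,0.0000
13,-1.5227,0.5859,0.6880,-0.4342,0.4589,-5.6734,-3.0968,1.4179,3.2775,-0.5206,-0.6892,1.3842,-0.0072,0.0000,0.0000,0.0000,0.0000,0.0000
14,-1.6397,0.5170,0.7070,-0.3590,0.4439,-6.0224,-3.8043,0.4550,4.2428,-0.9834,-0.6781,1.3905,-0.0722,0.0000,0.0000,0.0000,0.0000,0.0000
15,-1.7631,0.4335,0.7055,-0.2649,0.4200,-6.3007,-4.5385,-0.6061,5.1545,-1.3834,-0.6636,1.3928,-0.1429,0.0000,0.0000,0.0000,0.0000,0.0000
16,-1.8910,0.3361,0.6829,-0.1539,0.3894,-6.4584,-5.1639,-1.6284,5.8961,-1.6487,-0.6453,1.3889,-0.2195,0.0000,0.0000,0.0000,0.0000,0.0000
17,-2.0202,0.2292,0.6421,-0.0313,0.3552,-6.4285,-5.4552,-2.3974,6.2893,-1.7479,-0.6234,1.3764,-0.3022,0.0000,0.0000,0.0000,0.0000,0.0000
18,-2.1465,0.1217,0.5901,0.0942,0.3204,-6.1609,-5.1909,-2.7157,6.1759,-1.7230,-0.5986,1.3535,-0.3909,0.0000,0.0000,0.0000,0.0000,0.0000
19,-2.2651,0.0256,0.5368,0.2122,0.2864,-5.6704,-4.3256,-2.5486,5.5573,-1.6775,-0.5722,1.3194,-0.4848,0.0000,0.0000,0.0000,0.0000,0.0000
20,-2.3723,-0.0483,0.4905,0.3142,0.2527,-5.0249,-3.0134,-2.0403,4.5959,-1.7061,-0.5454,1.2747,-0.5831,0.0000,0.0000,0.0000,0.0000,0.0000
21,-2.4655,-0.0933,0.4561,0.3950,0.2175,-4.2875,-1.4547,-1.3806,3.4691,-1.8376,-0.5191,1.2206,-0.6848,0.0000,0.0000,0.0000,0.0000,0.0000
22,-2.5434,-0.1059,0.4353,0.4526,0.1788,-3.4944,0.2023,-0.7150,2.2815,-2.0366,-0.4935,1.1578,-0.7890,0.0000,0.0000,0.0000,0.0000,0.0000
23,-2.6051,-0.0853,0.4269,0.4861,0.1360,-2.6730,1.8487,-0.1388,1.0741,-2.2276,-0.4689,1.0865,-0.8945,0.0000,0.0000,0.0000,0.0000,0.0000
24,-2.6502,-0.0325,0.4287,0.4955,0.0905,-1.8417,3.4085,0.2798,-0.1381,-2.2898,-0.4453,1.0064,-1.0001,0.0000,0.0000,0.0000,0.0000,0.0000
25,-2.6790,0.0497,0.4369,0.4806,0.0460,-1.0520,4.7656,0.5156,-1.3490,-2.1254,-0.4227,0.9168,-1.1039,0.0000,0.0000,0.0000,0.0000,0.0000
26,-2.6931,0.1559,0.4483,0.4415,0.0073,-0.3789,5.7924,0.6118,-2.5588,-1.7028,-0.4013,0.8168,-1.2034,0.0000,0.0000,0.0000,0.0000,0.0000
27,-2.6955,0.2784,0.4606,0.3790,-0.0207,0.1009,6.3666,0.5921,-3.6643,-1.0677,-0.3810,0.7054,-1.2957,0.0000,0.0000,0.0000,0.0000,0.0000
28,-2.6908,0.4070,0.4712,0.2969,-0.0350,0.3238,6.4076,0.4448,-4.4722,-0.3733,-0.3618,0.5824,-1.3767,0.0000,0.0000,0.0000,0.0000,0.0000
29,-2.6844,0.5311,0.4771,0.2035,-0.0366,0.2681,5.9202,0.1150,-4.7730,0.1704,-0.3430,0.4482,-1.4427,0.0000,0.0000,0.0000,0.0000,0.0000
30,-2.6818,0.6409,0.4746,0.1098,-0.0306,-0.0464,5.0095,-0.3862,-4.5151,0.3726,-0.3238,0.3051,-1.4906,0.0000,0.0000,0.0000,0.0000,0.0000
31,-2.6875,0.7299,0.4609,0.0260,-0.0241,-0.5454,3.8612,-0.9941,-3.8123,0.2144,-0.3035,0.1564,-1.5194,0.0000,0.0000,0.0000,0.0000,0.0000
32,-2.7044,0.7949,0.4351,-0.0412,-0.0238,-1.1564,2.6436,-1.5732,-2.8873,-0.2127,-0.2816,0.0060,-1.5301,0.0000,0.0000,0.0000,0.0000,0.0000
33,-2.7341,0.8359,0.3989,-0.0893,-0.0335,-1.8205,1.4631,-2.0198,-1.9287,-0.7647,-0.2582,-0.1429,-1.5245,0.0000,0.0000,0.0000,0.0000,0.0000
34,-2.7773,0.8540,0.3555,-0.1189,-0.0544,-2.4977,0.3659,-2.2861,-1.0510,-1.3232,-0.2335,-0.2876,-1.5048,0.0000,0.0000,0.0000,0.0000,0.0000
35,-2.8339,0.8513,0.3086,-0.1323,-0.0858,-3.1529,-0.6223,-2.3725,-0.3115,-1.7979,-0.2082,-0.4262,-1.4731,,,,,
# final tcp position (m): -0.2082 -0.4262 -1.4731


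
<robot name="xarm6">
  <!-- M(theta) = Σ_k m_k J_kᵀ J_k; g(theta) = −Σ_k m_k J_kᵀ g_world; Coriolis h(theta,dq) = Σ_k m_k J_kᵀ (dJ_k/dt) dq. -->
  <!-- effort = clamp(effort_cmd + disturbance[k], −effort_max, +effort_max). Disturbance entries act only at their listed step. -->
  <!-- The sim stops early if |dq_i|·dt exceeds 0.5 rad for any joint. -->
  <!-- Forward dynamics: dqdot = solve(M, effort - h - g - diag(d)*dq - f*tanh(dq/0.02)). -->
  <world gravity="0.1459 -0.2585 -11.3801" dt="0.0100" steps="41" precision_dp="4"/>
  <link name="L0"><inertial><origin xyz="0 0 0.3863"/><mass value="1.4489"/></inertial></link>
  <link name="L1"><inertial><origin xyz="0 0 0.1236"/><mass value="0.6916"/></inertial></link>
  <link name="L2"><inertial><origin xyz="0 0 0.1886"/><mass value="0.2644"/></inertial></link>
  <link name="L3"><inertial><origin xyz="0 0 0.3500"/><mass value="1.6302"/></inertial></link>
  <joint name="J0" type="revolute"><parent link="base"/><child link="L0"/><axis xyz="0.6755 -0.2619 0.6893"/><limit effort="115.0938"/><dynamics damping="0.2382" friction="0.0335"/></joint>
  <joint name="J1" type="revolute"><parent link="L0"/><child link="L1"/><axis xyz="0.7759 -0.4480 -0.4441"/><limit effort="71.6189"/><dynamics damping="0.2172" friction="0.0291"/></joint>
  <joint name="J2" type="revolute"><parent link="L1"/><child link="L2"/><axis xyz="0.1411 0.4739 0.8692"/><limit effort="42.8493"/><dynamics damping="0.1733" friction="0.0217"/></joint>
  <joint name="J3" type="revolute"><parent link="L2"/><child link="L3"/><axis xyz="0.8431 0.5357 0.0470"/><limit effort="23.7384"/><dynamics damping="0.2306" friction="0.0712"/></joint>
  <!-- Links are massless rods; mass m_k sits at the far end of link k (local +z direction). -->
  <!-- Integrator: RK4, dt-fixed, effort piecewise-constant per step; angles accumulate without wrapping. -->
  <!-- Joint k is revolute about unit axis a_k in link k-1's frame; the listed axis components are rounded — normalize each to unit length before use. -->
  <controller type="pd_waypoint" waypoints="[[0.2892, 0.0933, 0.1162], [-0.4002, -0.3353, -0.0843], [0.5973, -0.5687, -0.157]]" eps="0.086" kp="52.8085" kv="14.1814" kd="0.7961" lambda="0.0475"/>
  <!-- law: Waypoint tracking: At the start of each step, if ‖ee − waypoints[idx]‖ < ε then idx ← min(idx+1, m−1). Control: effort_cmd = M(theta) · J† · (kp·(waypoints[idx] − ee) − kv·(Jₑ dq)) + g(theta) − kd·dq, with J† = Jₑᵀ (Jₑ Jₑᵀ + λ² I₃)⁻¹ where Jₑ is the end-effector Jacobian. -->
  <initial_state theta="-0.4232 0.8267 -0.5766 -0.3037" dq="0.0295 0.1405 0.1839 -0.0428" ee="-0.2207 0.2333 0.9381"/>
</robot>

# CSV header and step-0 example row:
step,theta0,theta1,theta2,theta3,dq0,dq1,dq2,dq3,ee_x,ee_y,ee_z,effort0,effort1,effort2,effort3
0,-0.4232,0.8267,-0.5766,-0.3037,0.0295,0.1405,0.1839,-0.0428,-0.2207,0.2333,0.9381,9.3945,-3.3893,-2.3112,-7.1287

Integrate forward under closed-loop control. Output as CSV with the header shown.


step,theta0,theta1,theta2,theta3,dq0,dq1,dq2,dq3,ee_x,ee_y,ee_z,effort0,effort1,effort2,effort3
1,-0.4199,0.8339,-0.5718,-0.3219,0.6483,1.2235,0.5235,-3.3810,-0.2209,0.2328,0.9373,13.8444,-3.1520,-1.9646,-3.7054
2,-0.4090,0.8455,-0.5880,-0.3543,1.4815,1.2215,-3.6298,-3.2304,-0.2206,0.2331,0.9359,18.9196,-1.8969,1.6687,-3.8093
3,-0.3936,0.8649,-0.6074,-0.4065,1.6264,2.5032,-0.6633,-6.8481,-0.2192,0.2329,0.9336,16.4697,-2.6135,-1.0965,-1.3842
4,-0.3740,0.8913,-0.6508,-0.4640,2.1644,3.0923,-7.4787,-5.0008,-0.2167,0.2319,0.9309,10.3422,-3.1273,3.8026,-3.7120
5,-0.3576,0.9210,-0.6460,-0.5442,1.3907,2.1890,7.3705,-10.2839,-0.2123,0.2288,0.9270,0.6495,-4.0140,-8.7603,-0.1903
6,-0.3396,0.9661,-0.7370,-0.5936,1.5494,7.0887,-19.1759,-1.9692,-0.2069,0.2246,0.9245,-11.3992,-7.3041,12.3176,-7.2183
7,-0.3266,0.9825,-0.6593,-0.6905,1.7354,-2.2114,22.1186,-13.9780,-0.2013,0.2206,0.9185,-1.8090,-2.6126,-21.1351,2.3534
8,-0.3156,1.0249,-0.6898,-0.7565,0.1159,9.2007,-17.9678,-2.4368,-0.1941,0.2157,0.9138,-17.4411,-9.0485,12.5191,-6.6043
9,-0.3098,1.0764,-0.7288,-0.8212,1.1539,2.0959,5.5762,-9.2874,-0.1851,0.2102,0.9089,-7.7985,-4.2462,-6.9502,-0.2408
10,-0.3014,1.1048,-0.7072,-0.8985,0.5353,3.4226,-0.2843,-6.5029,-0.1767,0.2067,0.9018,-9.8589,-4.9677,-1.6366,-2.7411
11,-0.2968,1.1378,-0.7080,-0.9625,0.3955,3.1958,0.0821,-6.2996,-0.1678,0.2029,0.8957,-8.5630,-4.6352,-1.7184,-2.7000
12,-0.2934,1.1691,-0.7062,-1.0247,0.2712,3.0655,0.2534,-6.1496,-0.1587,0.1995,0.8891,-7.1951,-4.3448,-1.6390,-2.5487
13,-0.2912,1.1991,-0.7029,-1.0857,0.1761,2.9413,0.4000,-6.0582,-0.1492,0.1965,0.8821,-5.8072,-4.0494,-1.5555,-2.3001
14,-0.2898,1.2278,-0.6982,-1.1460,0.1076,2.8056,0.5266,-5.9974,-0.1395,0.1937,0.8746,-4.4712,-3.7481,-1.4733,-1.9921
15,-0.2889,1.2551,-0.6924,-1.2057,0.0621,2.6532,0.6337,-5.9517,-0.1294,0.1913,0.8666,-3.2237,-3.4455,-1.3926,-1.6466
16,-0.2884,1.2808,-0.6856,-1.2650,0.0362,2.4837,0.7214,-5.9122,-0.1191,0.1890,0.8582,-2.0805,-3.1466,-1.3124,-1.2763
17,-0.2881,1.3047,-0.6780,-1.3239,0.0266,2.2979,0.7905,-5.8739,-0.1085,0.1869,0.8493,-1.0466,-2.8551,-1.2317,-0.8891
18,-0.2878,1.3266,-0.6698,-1.3824,0.0304,2.0974,0.8415,-5.8333,-0.0977,0.1849,0.8400,-0.1210,-2.5735,-1.1491,-0.4905
19,-0.2875,1.3465,-0.6612,-1.4405,0.0449,1.8839,0.8749,-5.7885,-0.0867,0.1830,0.8303,0.7001,-2.3032,-1.0636,-0.0842
20,-0.2869,1.3642,-0.6524,-1.4981,0.0679,1.6585,0.8913,-5.7381,-0.0756,0.1812,0.8201,1.4209,-2.0445,-0.9743,0.3267
21,-0.2861,1.3796,-0.6435,-1.5552,0.0973,1.4226,0.8911,-5.6812,-0.0643,0.1794,0.8096,2.0457,-1.7972,-0.8804,0.7399
22,-0.2849,1.3926,-0.6346,-1.6117,0.1312,1.1776,0.8747,-5.6172,-0.0530,0.1776,0.7987,2.5778,-1.5608,-0.7816,1.1530
23,-0.2834,1.4031,-0.6260,-1.6675,0.1678,0.9249,0.8424,-5.5458,-0.0416,0.1758,0.7874,3.0201,-1.3346,-0.6778,1.5642
24,-0.2816,1.4111,-0.6178,-1.7226,0.2052,0.6662,0.7945,-5.4667,-0.0302,0.1739,0.7758,3.3744,-1.1179,-0.5693,1.9715
25,-0.2793,1.4165,-0.6102,-1.7768,0.2416,0.4036,0.7316,-5.3801,-0.0189,0.1721,0.7638,3.6423,-0.9100,-0.4566,2.3734
26,-0.2767,1.4192,-0.6033,-1.8301,0.2752,0.1396,0.6544,-5.2858,-0.0077,0.1702,0.7515,3.8248,-0.7105,-0.3409,2.7681
27,-0.2739,1.4193,-0.5972,-1.8824,0.3032,-0.1197,0.5642,-5.1851,0.0034,0.1682,0.7390,3.9186,-0.5239,-0.2238,3.1547
28,-0.2707,1.4168,-0.5920,-1.9337,0.3228,-0.3686,0.4631,-5.0787,0.0143,0.1662,0.7261,3.9226,-0.3532,-0.1078,3.5323
29,-0.2674,1.4120,-0.5879,-1.9840,0.3343,-0.6109,0.3524,-4.9655,0.0250,0.1641,0.7130,3.8516,-0.1883,0.0061,3.8979
30,-0.2641,1.4047,-0.5850,-2.0330,0.3359,-0.8423,0.2348,-4.8464,0.0353,0.1619,0.6997,3.7094,-0.0310,0.1153,4.2501
31,-0.2608,1.3952,-0.5833,-2.0808,0.3259,-1.0591,0.1132,-4.7225,0.0454,0.1597,0.6861,3.5016,0.1173,0.2173,4.5877
32,-0.2576,1.3836,-0.5827,-2.1274,0.3028,-1.2571,-0.0085,-4.5952,0.0551,0.1574,0.6724,3.2351,0.2546,0.3085,4.9093
33,-0.2548,1.3702,-0.5834,-2.1727,0.2656,-1.4322,-0.1235,-4.4670,0.0644,0.1550,0.6586,2.9172,0.3787,0.3798,5.2143
34,-0.2524,1.3551,-0.5852,-2.2167,0.2132,-1.5831,-0.2328,-4.3371,0.0733,0.1526,0.6447,2.5603,0.4892,0.4386,5.4994
35,-0.2506,1.3387,-0.5880,-2.2594,0.1452,-1.7082,-0.3333,-4.2067,0.0817,0.1501,0.6306,2.1759,0.5845,0.4837,5.7624
36,-0.2496,1.3211,-0.5918,-2.3008,0.0615,-1.8067,-0.4219,-4.0769,0.0896,0.1476,0.6166,1.7756,0.6636,0.5137,6.0015
37,-0.2495,1.3027,-0.5964,-2.3410,-0.0367,-1.8799,-0.4967,-3.9484,0.0970,0.1451,0.6027,1.3696,0.7266,0.5285,6.2142
38,-0.2504,1.2836,-0.6017,-2.3798,-0.1480,-1.9300,-0.5565,-3.8217,0.1039,0.1426,0.5888,0.9668,0.7738,0.5288,6.3983
39,-0.2525,1.2642,-0.6075,-2.4174,-0.2730,-1.9558,-0.6005,-3.6976,0.1104,0.1400,0.5750,0.5802,0.8036,0.5150,6.5521
40,-0.2559,1.2446,-0.6137,-2.4538,-0.4102,-1.9600,-0.6291,-3.5761,0.1163,0.1375,0.5614,0.2190,0.8173,0.4887,6.6734
41,-0.2608,1.2251,-0.6201,-2.4889,-0.5580,-1.9457,-0.6435,-3.4572,0.1218,0.1351,0.5481,,,,


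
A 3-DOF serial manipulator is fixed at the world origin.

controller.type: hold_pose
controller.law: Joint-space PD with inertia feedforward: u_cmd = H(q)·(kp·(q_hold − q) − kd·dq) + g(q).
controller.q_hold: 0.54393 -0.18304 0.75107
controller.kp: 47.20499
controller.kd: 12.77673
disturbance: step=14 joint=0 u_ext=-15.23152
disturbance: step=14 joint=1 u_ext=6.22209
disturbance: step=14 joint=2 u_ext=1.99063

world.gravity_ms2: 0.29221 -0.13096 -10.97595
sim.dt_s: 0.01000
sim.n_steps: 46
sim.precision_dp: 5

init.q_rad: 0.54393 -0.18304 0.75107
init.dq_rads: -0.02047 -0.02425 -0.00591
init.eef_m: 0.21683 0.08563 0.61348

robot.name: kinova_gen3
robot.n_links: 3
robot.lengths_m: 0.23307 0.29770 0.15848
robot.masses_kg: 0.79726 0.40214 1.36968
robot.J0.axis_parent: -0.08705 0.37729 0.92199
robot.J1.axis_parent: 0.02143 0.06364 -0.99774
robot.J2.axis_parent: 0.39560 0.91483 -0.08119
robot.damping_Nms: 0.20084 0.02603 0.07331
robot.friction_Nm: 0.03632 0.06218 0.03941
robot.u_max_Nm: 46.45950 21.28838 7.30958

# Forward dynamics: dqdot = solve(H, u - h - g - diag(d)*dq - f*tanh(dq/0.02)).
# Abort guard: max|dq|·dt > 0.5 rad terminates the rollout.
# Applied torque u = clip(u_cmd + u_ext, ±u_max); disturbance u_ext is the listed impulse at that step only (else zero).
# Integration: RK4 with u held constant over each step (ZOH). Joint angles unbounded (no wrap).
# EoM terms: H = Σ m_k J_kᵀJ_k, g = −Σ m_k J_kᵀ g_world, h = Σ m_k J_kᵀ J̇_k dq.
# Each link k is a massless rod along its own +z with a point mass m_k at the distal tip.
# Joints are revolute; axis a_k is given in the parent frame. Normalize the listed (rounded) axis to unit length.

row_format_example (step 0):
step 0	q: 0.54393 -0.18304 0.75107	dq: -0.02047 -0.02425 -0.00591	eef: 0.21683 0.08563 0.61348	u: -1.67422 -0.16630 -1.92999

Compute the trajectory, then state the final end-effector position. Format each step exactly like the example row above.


step 1	q: 0.54380 -0.18308 0.75093	dq: -0.01500 -0.01158 -0.00639	eef: 0.21680 0.08560 0.61351	u: -1.68000 -0.16752 -1.93277
step 2	q: 0.54370 -0.18304 0.75080	dq: -0.01183 -0.00602 -0.00395	eef: 0.21677 0.08557 0.61353	u: -1.68485 -0.16811 -1.93527
step 3	q: 0.54362 -0.18299 0.75071	dq: -0.00988 -0.00464 -0.00085	eef: 0.21676 0.08555 0.61355	u: -1.68897 -0.16819 -1.93729
step 4	q: 0.54357 -0.18292 0.75065	dq: -0.00820 -0.00419 0.00100	eef: 0.21674 0.08553 0.61356	u: -1.69239 -0.16805 -1.93867
step 5	q: 0.54352 -0.18286 0.75059	dq: -0.00674 -0.00399 0.00205	eef: 0.21674 0.08551 0.61357	u: -1.69519 -0.16784 -1.93964
step 6	q: 0.54350 -0.18279 0.75055	dq: -0.00556 -0.00402 0.00276	eef: 0.21673 0.08549 0.61358	u: -1.69747 -0.16763 -1.94036
step 7	q: 0.54348 -0.18273 0.75051	dq: -0.00459 -0.00404 0.00321	eef: 0.21673 0.08548 0.61359	u: -1.69933 -0.16744 -1.94091
step 8	q: 0.54347 -0.18266 0.75047	dq: -0.00382 -0.00414 0.00357	eef: 0.21673 0.08547 0.61359	u: -1.70083 -0.16728 -1.94134
step 9	q: 0.54347 -0.18259 0.75044	dq: -0.00320 -0.00419 0.00380	eef: 0.21673 0.08547 0.61360	u: -1.70204 -0.16715 -1.94167
step 10	q: 0.54347 -0.18253 0.75041	dq: -0.00272 -0.00427 0.00400	eef: 0.21673 0.08546 0.61360	u: -1.70303 -0.16704 -1.94193
step 11	q: 0.54348 -0.18246 0.75038	dq: -0.00233 -0.00432 0.00414	eef: 0.21673 0.08546 0.61360	u: -1.70383 -0.16695 -1.94213
step 12	q: 0.54349 -0.18240 0.75035	dq: -0.00203 -0.00437 0.00426	eef: 0.21673 0.08545 0.61360	u: -1.70449 -0.16689 -1.94230
step 13	q: 0.54351 -0.18233 0.75032	dq: -0.00179 -0.00441 0.00435	eef: 0.21673 0.08545 0.61361	u: -1.70503 -0.16683 -1.94242
step 14	q: 0.54353 -0.18227 0.75030	dq: -0.00161 -0.00445 0.00442	eef: 0.21674 0.08545 0.61361	u: -16.93700 6.05530 0.04811
step 15	q: 0.53785 -0.17328 0.75805	dq: -1.11605 1.79748 1.52540	eef: 0.21704 0.08324 0.61306	u: 0.26094 -0.97023 -2.20783
step 16	q: 0.52781 -0.15634 0.77183	dq: -0.89904 1.58648 1.23764	eef: 0.21756 0.07915 0.61208	u: 0.05387 -0.89186 -2.20525
step 17	q: 0.51971 -0.14149 0.78299	dq: -0.72473 1.37897 1.00189	eef: 0.21798 0.07566 0.61127	u: -0.13025 -0.81578 -2.19627
step 18	q: 0.51319 -0.12868 0.79201	dq: -0.58364 1.17894 0.80723	eef: 0.21830 0.07271 0.61060	u: -0.29501 -0.74322 -2.18325
step 19	q: 0.50794 -0.11783 0.79926	dq: -0.46858 0.98919 0.64545	eef: 0.21856 0.07025 0.61006	u: -0.44321 -0.67491 -2.16787
step 20	q: 0.50373 -0.10881 0.80502	dq: -0.37403 0.81153 0.51029	eef: 0.21874 0.06822 0.60963	u: -0.57708 -0.61124 -2.15131
step 21	q: 0.50039 -0.10151 0.80955	dq: -0.29576 0.64705 0.39689	eef: 0.21888 0.06658 0.60930	u: -0.69838 -0.55236 -2.13442
step 22	q: 0.49777 -0.09579 0.81303	dq: -0.23052 0.49627 0.30145	eef: 0.21896 0.06528 0.60905	u: -0.80854 -0.49826 -2.11776
step 23	q: 0.49574 -0.09151 0.81564	dq: -0.17577 0.35925 0.22097	eef: 0.21901 0.06429 0.60886	u: -0.90873 -0.44881 -2.10173
step 24	q: 0.49422 -0.08853 0.81750	dq: -0.12955 0.23575 0.15303	eef: 0.21903 0.06357 0.60874	u: -0.99992 -0.40383 -2.08657
step 25	q: 0.49312 -0.08672 0.81874	dq: -0.09032 0.12528 0.09567	eef: 0.21902 0.06309 0.60866	u: -1.08292 -0.36310 -2.07242
step 26	q: 0.49239 -0.08596 0.81945	dq: -0.05652 0.02863 0.04672	eef: 0.21898 0.06281 0.60863	u: -1.15842 -0.32653 -2.05937
step 27	q: 0.49200 -0.08594 0.81967	dq: -0.01501 -0.00364 -0.01274	eef: 0.21893 0.06271 0.60864	u: -1.22669 -0.30034 -2.04913
step 28	q: 0.49199 -0.08612 0.81941	dq: 0.01487 -0.02553 -0.04101	eef: 0.21890 0.06273 0.60867	u: -1.28400 -0.28226 -2.04751
step 29	q: 0.49227 -0.08642 0.81888	dq: 0.04007 -0.03459 -0.06414	eef: 0.21889 0.06284 0.60872	u: -1.33164 -0.26873 -2.04683
step 30	q: 0.49278 -0.08681 0.81815	dq: 0.06118 -0.04192 -0.08283	eef: 0.21890 0.06301 0.60877	u: -1.37399 -0.25699 -2.04629
step 31	q: 0.49348 -0.08726 0.81724	dq: 0.07891 -0.04820 -0.09794	eef: 0.21893 0.06324 0.60883	u: -1.41209 -0.24665 -2.04580
step 32	q: 0.49434 -0.08777 0.81620	dq: 0.09360 -0.05392 -0.10986	eef: 0.21896 0.06352 0.60889	u: -1.44638 -0.23750 -2.04535
step 33	q: 0.49533 -0.08833 0.81506	dq: 0.10561 -0.05919 -0.11904	eef: 0.21901 0.06385 0.60896	u: -1.47721 -0.22941 -2.04493
step 34	q: 0.49644 -0.08895 0.81383	dq: 0.11529 -0.06397 -0.12589	eef: 0.21907 0.06420 0.60902	u: -1.50492 -0.22227 -2.04451
step 35	q: 0.49763 -0.08961 0.81255	dq: 0.12293 -0.06822 -0.13080	eef: 0.21913 0.06458 0.60909	u: -1.52979 -0.21601 -2.04409
step 36	q: 0.49889 -0.09031 0.81123	dq: 0.12882 -0.07187 -0.13411	eef: 0.21920 0.06498 0.60916	u: -1.55207 -0.21052 -2.04366
step 37	q: 0.50020 -0.09105 0.80988	dq: 0.13321 -0.07490 -0.13612	eef: 0.21928 0.06540 0.60922	u: -1.57202 -0.20575 -2.04322
step 38	q: 0.50154 -0.09181 0.80851	dq: 0.13631 -0.07728 -0.13705	eef: 0.21936 0.06583 0.60928	u: -1.58986 -0.20161 -2.04275
step 39	q: 0.50292 -0.09259 0.80714	dq: 0.13830 -0.07901 -0.13713	eef: 0.21944 0.06627 0.60934	u: -1.60577 -0.19806 -2.04226
step 40	q: 0.50431 -0.09339 0.80578	dq: 0.13935 -0.08011 -0.13651	eef: 0.21952 0.06672 0.60940	u: -1.61994 -0.19502 -2.04175
step 41	q: 0.50570 -0.09420 0.80442	dq: 0.13960 -0.08061 -0.13533	eef: 0.21960 0.06716 0.60946	u: -1.63255 -0.19245 -2.04120
step 42	q: 0.50709 -0.09500 0.80307	dq: 0.13916 -0.08055 -0.13372	eef: 0.21968 0.06761 0.60952	u: -1.64373 -0.19030 -2.04062
step 43	q: 0.50848 -0.09581 0.80175	dq: 0.13814 -0.07997 -0.13177	eef: 0.21976 0.06805 0.60957	u: -1.65363 -0.18852 -2.04001
step 44	q: 0.50985 -0.09660 0.80044	dq: 0.13664 -0.07892 -0.12956	eef: 0.21984 0.06849 0.60962	u: -1.66237 -0.18707 -2.03937
step 45	q: 0.51121 -0.09739 0.79916	dq: 0.13473 -0.07745 -0.12714	eef: 0.21992 0.06892 0.60967	u: -1.67007 -0.18590 -2.03871
step 46	q: 0.51254 -0.09815 0.79790	dq: 0.13248 -0.07560 -0.12459	eef: 0.22000 0.06935 0.60972
final eef position (m): 0.22000 0.06935 0.60972


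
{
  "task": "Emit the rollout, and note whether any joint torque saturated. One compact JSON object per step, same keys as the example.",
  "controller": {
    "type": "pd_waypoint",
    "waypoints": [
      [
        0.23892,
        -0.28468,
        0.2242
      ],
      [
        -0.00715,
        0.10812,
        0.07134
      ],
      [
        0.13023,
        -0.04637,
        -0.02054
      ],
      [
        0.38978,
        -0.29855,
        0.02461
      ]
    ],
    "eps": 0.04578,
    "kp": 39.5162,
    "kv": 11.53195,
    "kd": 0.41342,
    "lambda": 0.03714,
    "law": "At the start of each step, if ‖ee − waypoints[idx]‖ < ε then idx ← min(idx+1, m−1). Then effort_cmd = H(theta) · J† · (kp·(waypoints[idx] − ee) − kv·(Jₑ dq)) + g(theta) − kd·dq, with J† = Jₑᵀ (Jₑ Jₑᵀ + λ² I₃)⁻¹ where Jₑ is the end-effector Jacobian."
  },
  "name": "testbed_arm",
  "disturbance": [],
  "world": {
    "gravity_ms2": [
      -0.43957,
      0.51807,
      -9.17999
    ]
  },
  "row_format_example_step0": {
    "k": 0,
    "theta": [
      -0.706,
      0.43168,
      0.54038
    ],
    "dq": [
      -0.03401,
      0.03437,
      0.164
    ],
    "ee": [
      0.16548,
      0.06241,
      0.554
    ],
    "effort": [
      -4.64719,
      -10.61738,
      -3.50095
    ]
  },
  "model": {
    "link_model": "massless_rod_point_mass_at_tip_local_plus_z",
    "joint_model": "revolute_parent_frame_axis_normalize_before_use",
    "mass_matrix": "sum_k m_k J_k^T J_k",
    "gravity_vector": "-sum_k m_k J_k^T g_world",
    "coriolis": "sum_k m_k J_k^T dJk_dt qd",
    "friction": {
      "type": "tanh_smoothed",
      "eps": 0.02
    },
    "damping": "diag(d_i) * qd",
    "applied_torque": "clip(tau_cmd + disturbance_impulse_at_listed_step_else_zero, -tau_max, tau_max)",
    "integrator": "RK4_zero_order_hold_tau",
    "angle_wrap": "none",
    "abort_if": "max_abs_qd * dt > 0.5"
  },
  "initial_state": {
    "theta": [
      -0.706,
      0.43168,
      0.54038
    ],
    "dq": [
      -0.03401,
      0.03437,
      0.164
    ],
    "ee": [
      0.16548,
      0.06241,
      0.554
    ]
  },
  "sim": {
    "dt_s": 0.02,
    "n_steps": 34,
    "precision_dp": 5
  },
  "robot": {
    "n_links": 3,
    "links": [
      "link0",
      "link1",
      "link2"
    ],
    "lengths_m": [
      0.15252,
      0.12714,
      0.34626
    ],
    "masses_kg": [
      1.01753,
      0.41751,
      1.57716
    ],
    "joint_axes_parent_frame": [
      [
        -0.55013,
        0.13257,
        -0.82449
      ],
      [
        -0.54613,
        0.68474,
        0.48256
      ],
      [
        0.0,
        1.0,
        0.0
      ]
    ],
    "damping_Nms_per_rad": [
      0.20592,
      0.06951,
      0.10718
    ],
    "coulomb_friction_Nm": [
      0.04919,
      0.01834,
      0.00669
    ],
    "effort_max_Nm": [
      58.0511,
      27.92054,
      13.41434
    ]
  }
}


{"k":1,"theta":[-0.7304,0.4256,0.56288],"dq":[-2.32269,-0.6611,2.03544],"ee":[0.16684,0.06072,0.55168],"effort":[-2.91555,-8.40237,-4.1673]}
{"k":2,"theta":[-0.78072,0.4063,0.60878],"dq":[-2.72226,-1.26824,2.54733],"ee":[0.16992,0.05468,0.5474],"effort":[-2.19969,-6.55197,-4.16002]}
{"k":3,"theta":[-0.83518,0.37666,0.66044],"dq":[-2.75277,-1.69273,2.62473],"ee":[0.17439,0.04558,0.54265],"effort":[-1.73905,-5.02213,-3.91761]}
{"k":4,"theta":[-0.88984,0.34003,0.71198],"dq":[-2.74045,-1.96931,2.53748],"ee":[0.17983,0.03428,0.53777],"effort":[-1.36902,-3.75298,-3.60268]}
{"k":5,"theta":[-0.94448,0.29895,0.76101],"dq":[-2.74797,-2.13892,2.37385],"ee":[0.1859,0.02143,0.53279],"effort":[-1.05286,-2.68653,-3.27228]}
{"k":6,"theta":[-0.99959,0.25527,0.80636],"dq":[-2.78332,-2.22978,2.16781],"ee":[0.19241,0.00751,0.52769],"effort":[-0.77931,-1.77589,-2.94407]}
{"k":7,"theta":[-1.05567,0.21038,0.84734],"dq":[-2.84348,-2.25992,1.93463],"ee":[0.19923,-0.00711,0.52244],"effort":[-0.5416,-0.98477,-2.62073]}
{"k":8,"theta":[-1.11318,0.16538,0.88348],"dq":[-2.92265,-2.24097,1.68217],"ee":[0.2063,-0.02212,0.51704],"effort":[-0.33278,-0.28495,-2.29949]}
{"k":9,"theta":[-1.17242,0.12117,0.91444],"dq":[-3.01252,-2.18087,1.41508],"ee":[0.2136,-0.03728,0.51148],"effort":[-0.14373,0.34631,-1.97623]}
{"k":10,"theta":[-1.23345,0.0785,0.93996],"dq":[-3.09985,-2.08594,1.13686],"ee":[0.22114,-0.05236,0.50577],"effort":[0.039,0.92859,-1.64764]}
{"k":11,"theta":[-1.296,0.03801,0.95984],"dq":[-3.16259,-1.96274,0.85149],"ee":[0.22895,-0.06718,0.49995],"effort":[0.23563,1.48008,-1.31286]}
{"k":12,"theta":[-1.35921,0.00019,0.97399],"dq":[-3.16475,-1.82032,0.56527],"ee":[0.23705,-0.0816,0.49405],"effort":[0.47381,2.01796,-0.97551]}
{"k":13,"theta":[-1.4213,-0.03473,0.98251],"dq":[-3.05268,-1.67292,0.28962],"ee":[0.24546,-0.09546,0.48811],"effort":[0.78264,2.55581,-0.64633]}
{"k":14,"theta":[-1.47929,-0.06686,0.98577],"dq":[-2.75981,-1.54217,0.04426],"ee":[0.25416,-0.10864,0.48215],"effort":[1.17571,3.09624,-0.34582]}
{"k":15,"theta":[-1.52894,-0.0968,0.9847],"dq":[-2.22906,-1.45691,-0.13965],"ee":[0.26302,-0.12105,0.47619],"effort":[1.62778,3.6214,-0.10707]}
{"k":16,"theta":[-1.56542,-0.12573,0.98084],"dq":[-1.45561,-1.44046,-0.23185],"ee":[0.27185,-0.13266,0.47022],"effort":[2.0659,4.08695,0.04219]}
{"k":17,"theta":[-1.58474,-0.15508,0.97623],"dq":[-0.52468,-1.49769,-0.21248],"ee":[0.28032,-0.1435,0.46421],"effort":[2.39485,4.43472,0.08532]}
{"k":18,"theta":[-1.58578,-0.18599,0.97299],"dq":[0.34882,-1.5891,-0.10183],"ee":[0.28807,-0.15365,0.45812],"effort":[2.57251,4.61505,0.03955]}
{"k":19,"theta":[-1.57166,-0.21861,0.97243],"dq":[1.01811,-1.67056,0.05197],"ee":[0.2948,-0.16324,0.45196],"effort":[2.60427,4.63798,-0.04944]}
{"k":20,"theta":[-1.54656,-0.25258,0.97502],"dq":[1.45833,-1.72194,0.2083],"ee":[0.30036,-0.17237,0.44576],"effort":[2.53554,4.55975,-0.14182]}
{"k":21,"theta":[-1.51514,-0.28711,0.98045],"dq":[1.66336,-1.72771,0.3324],"ee":[0.30474,-0.18112,0.4396],"effort":[2.44528,4.43586,-0.21321]}
{"k":22,"theta":[-1.48136,-0.3214,0.98798],"dq":[1.70403,-1.69878,0.41773],"ee":[0.30809,-0.18952,0.43352],"effort":[2.37002,4.31291,-0.25775]}
{"k":23,"theta":[-1.44772,-0.35493,0.99692],"dq":[1.65519,-1.65281,0.47415],"ee":[0.31057,-0.1976,0.42756],"effort":[2.31783,4.21534,-0.2822]}
{"k":24,"theta":[-1.41549,-0.38748,1.00681],"dq":[1.5665,-1.60211,0.51301],"ee":[0.31234,-0.20536,0.42171],"effort":[2.28619,4.14934,-0.29516]}
{"k":25,"theta":[-1.38518,-0.41903,1.01737],"dq":[1.46453,-1.55252,0.54191],"ee":[0.31355,-0.2128,0.41597],"effort":[2.27067,4.11168,-0.30279]}
{"k":26,"theta":[-1.35692,-0.44961,1.02845],"dq":[1.36192,-1.50589,0.56489],"ee":[0.31432,-0.21992,0.41031],"effort":[2.26731,4.09594,-0.30861]}
{"k":27,"theta":[-1.33067,-0.47929,1.03994],"dq":[1.26422,-1.46223,0.58385],"ee":[0.31472,-0.22671,0.40472],"effort":[2.27297,4.09562,-0.31441]}
{"k":28,"theta":[-1.3063,-0.50811,1.05178],"dq":[1.17362,-1.42101,0.59969],"ee":[0.31482,-0.23317,0.39919],"effort":[2.28514,4.10527,-0.32096]}
{"k":29,"theta":[-1.28366,-0.53614,1.06391],"dq":[1.09077,-1.38157,0.61285],"ee":[0.31468,-0.23931,0.39373],"effort":[2.30189,4.12067,-0.32852]}
{"k":30,"theta":[-1.26261,-0.56338,1.07628],"dq":[1.01557,-1.34339,0.62358],"ee":[0.31434,-0.24512,0.38833],"effort":[2.32168,4.13873,-0.3371]}
{"k":31,"theta":[-1.24298,-0.58987,1.08884],"dq":[0.9476,-1.30609,0.63209],"ee":[0.31382,-0.25061,0.383],"effort":[2.34335,4.15727,-0.34661]}
{"k":32,"theta":[-1.22464,-0.61563,1.10155],"dq":[0.8863,-1.26943,0.63858],"ee":[0.31317,-0.25579,0.37774],"effort":[2.36599,4.17479,-0.35691]}
{"k":33,"theta":[-1.20747,-0.64065,1.11437],"dq":[0.83107,-1.23327,0.64321],"ee":[0.31239,-0.26065,0.37257],"effort":[2.38894,4.1903,-0.36785]}
{"k":34,"theta":[-1.19135,-0.66496,1.12726],"dq":[0.78132,-1.19753,0.64618],"ee":[0.31152,-0.2652,0.36749]}
{"summary": "any joint saturated: no"}


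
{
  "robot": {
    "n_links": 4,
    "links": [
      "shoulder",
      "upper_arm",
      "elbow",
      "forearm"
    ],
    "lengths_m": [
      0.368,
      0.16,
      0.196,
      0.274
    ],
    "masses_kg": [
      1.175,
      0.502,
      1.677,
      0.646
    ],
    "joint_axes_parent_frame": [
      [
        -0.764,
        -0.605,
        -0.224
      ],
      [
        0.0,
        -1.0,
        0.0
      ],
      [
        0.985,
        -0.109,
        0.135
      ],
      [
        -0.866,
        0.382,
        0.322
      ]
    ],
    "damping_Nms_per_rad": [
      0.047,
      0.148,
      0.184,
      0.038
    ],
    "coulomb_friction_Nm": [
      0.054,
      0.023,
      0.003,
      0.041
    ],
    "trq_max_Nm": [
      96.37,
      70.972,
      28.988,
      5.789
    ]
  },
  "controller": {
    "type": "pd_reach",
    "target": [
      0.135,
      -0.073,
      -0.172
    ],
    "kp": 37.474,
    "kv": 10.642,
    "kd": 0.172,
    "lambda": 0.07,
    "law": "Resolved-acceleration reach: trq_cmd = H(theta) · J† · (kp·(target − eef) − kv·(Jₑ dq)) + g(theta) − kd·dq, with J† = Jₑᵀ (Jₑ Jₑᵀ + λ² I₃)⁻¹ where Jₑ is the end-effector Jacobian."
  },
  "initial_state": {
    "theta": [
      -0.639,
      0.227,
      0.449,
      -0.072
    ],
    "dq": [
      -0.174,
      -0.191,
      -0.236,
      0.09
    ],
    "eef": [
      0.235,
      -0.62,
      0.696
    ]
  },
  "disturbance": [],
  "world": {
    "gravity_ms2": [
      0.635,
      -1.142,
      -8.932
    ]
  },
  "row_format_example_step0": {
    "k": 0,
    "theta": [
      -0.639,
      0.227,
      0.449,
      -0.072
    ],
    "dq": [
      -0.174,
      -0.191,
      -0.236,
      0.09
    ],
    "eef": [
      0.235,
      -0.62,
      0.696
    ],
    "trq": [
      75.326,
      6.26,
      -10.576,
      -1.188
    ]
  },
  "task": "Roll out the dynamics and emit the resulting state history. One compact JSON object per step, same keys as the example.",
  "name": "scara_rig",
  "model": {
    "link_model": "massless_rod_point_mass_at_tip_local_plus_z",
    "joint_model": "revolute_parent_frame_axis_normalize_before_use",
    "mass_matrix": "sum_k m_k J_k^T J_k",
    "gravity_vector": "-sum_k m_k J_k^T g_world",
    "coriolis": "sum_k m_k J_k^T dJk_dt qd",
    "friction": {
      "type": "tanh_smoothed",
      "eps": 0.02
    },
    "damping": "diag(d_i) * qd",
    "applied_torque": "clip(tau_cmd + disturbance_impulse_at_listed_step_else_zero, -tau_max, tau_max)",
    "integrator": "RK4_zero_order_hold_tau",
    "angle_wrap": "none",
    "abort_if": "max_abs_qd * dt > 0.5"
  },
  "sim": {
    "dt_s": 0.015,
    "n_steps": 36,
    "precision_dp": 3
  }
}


{"k":1,"theta":[-0.629,0.209,0.464,-0.082],"dq":[1.51,-2.163,2.139,-1.457],"eef":[0.238,-0.62,0.693],"trq":[70.15,5.808,-10.667,-0.636]}
{"k":2,"theta":[-0.596,0.164,0.509,-0.115],"dq":[2.885,-3.847,3.771,-3.005],"eef":[0.239,-0.617,0.687],"trq":[59.357,4.453,-9.334,-0.296]}
{"k":3,"theta":[-0.545,0.096,0.573,-0.17],"dq":[3.889,-5.248,4.678,-4.315],"eef":[0.238,-0.61,0.676],"trq":[42.944,2.419,-6.806,-0.1]}
{"k":4,"theta":[-0.482,0.009,0.645,-0.241],"dq":[4.482,-6.349,4.958,-5.132],"eef":[0.234,-0.598,0.663],"trq":[25.576,0.275,-4.102,0.031]}
{"k":5,"theta":[-0.413,-0.092,0.719,-0.32],"dq":[4.726,-7.201,4.813,-5.409],"eef":[0.227,-0.581,0.648],"trq":[10.93,-1.565,-1.969,0.168]}
{"k":6,"theta":[-0.342,-0.205,0.788,-0.401],"dq":[4.731,-7.887,4.425,-5.298],"eef":[0.217,-0.56,0.632],"trq":[-0.06,-2.99,-0.577,0.347]}
{"k":7,"theta":[-0.272,-0.328,0.85,-0.478],"dq":[4.589,-8.474,3.901,-5.003],"eef":[0.205,-0.537,0.616],"trq":[-7.866,-4.057,0.199,0.572]}
{"k":8,"theta":[-0.205,-0.459,0.904,-0.551],"dq":[4.356,-8.999,3.293,-4.694],"eef":[0.192,-0.512,0.602],"trq":[-13.261,-4.857,0.547,0.831]}
{"k":9,"theta":[-0.142,-0.597,0.949,-0.619],"dq":[4.063,-9.476,2.626,-4.481],"eef":[0.178,-0.487,0.588],"trq":[-16.9,-5.466,0.637,1.101]}
{"k":10,"theta":[-0.084,-0.743,0.983,-0.686],"dq":[3.724,-9.904,1.919,-4.432],"eef":[0.164,-0.463,0.576],"trq":[-19.222,-5.922,0.6,1.361]}
{"k":11,"theta":[-0.031,-0.894,1.006,-0.753],"dq":[3.339,-10.269,1.19,-4.583],"eef":[0.151,-0.44,0.566],"trq":[-20.473,-6.23,0.534,1.592]}
{"k":12,"theta":[0.016,-1.05,1.019,-0.824],"dq":[2.898,-10.546,0.465,-4.948],"eef":[0.139,-0.418,0.556],"trq":[-20.749,-6.36,0.516,1.775]}
{"k":13,"theta":[0.056,-1.21,1.02,-0.902],"dq":[2.387,-10.709,-0.212,-5.514],"eef":[0.13,-0.396,0.546],"trq":[-20.057,-6.26,0.617,1.896]}
{"k":14,"theta":[0.087,-1.371,1.013,-0.99],"dq":[1.788,-10.736,-0.776,-6.232],"eef":[0.124,-0.376,0.537],"trq":[-18.382,-5.881,0.907,1.941]}
{"k":15,"theta":[0.109,-1.531,0.998,-1.089],"dq":[1.087,-10.629,-1.148,-7.021],"eef":[0.121,-0.357,0.526],"trq":[-15.745,-5.215,1.448,1.903]}
{"k":16,"theta":[0.12,-1.689,0.98,-1.2],"dq":[0.28,-10.415,-1.249,-7.769],"eef":[0.121,-0.339,0.515],"trq":[-12.216,-4.337,2.281,1.788]}
{"k":17,"theta":[0.117,-1.844,0.963,-1.321],"dq":[-0.617,-10.152,-1.024,-8.353],"eef":[0.126,-0.321,0.501],"trq":[-7.823,-3.405,3.411,1.613]}
{"k":18,"theta":[0.101,-1.994,0.951,-1.448],"dq":[-1.569,-9.913,-0.467,-8.67],"eef":[0.134,-0.304,0.485],"trq":[-2.37,-2.618,4.801,1.403]}
{"k":19,"theta":[0.071,-2.142,0.95,-1.578],"dq":[-2.494,-9.779,0.336,-8.629],"eef":[0.147,-0.289,0.466],"trq":[4.581,-2.067,6.312,1.187]}
{"k":20,"theta":[0.028,-2.288,0.961,-1.704],"dq":[-3.253,-9.815,1.152,-8.171],"eef":[0.163,-0.274,0.444],"trq":[12.81,-1.555,7.583,0.991]}
{"k":21,"theta":[-0.024,-2.437,0.982,-1.82],"dq":[-3.672,-10.0,1.581,-7.321],"eef":[0.182,-0.26,0.417],"trq":[19.913,-0.711,8.162,0.845]}
{"k":22,"theta":[-0.079,-2.588,1.004,-1.922],"dq":[-3.688,-10.153,1.275,-6.273],"eef":[0.202,-0.247,0.385],"trq":[23.05,0.514,8.074,0.751]}
{"k":23,"theta":[-0.133,-2.74,1.016,-2.009],"dq":[-3.439,-10.031,0.295,-5.274],"eef":[0.22,-0.235,0.349],"trq":[22.264,1.845,7.701,0.661]}
{"k":24,"theta":[-0.182,-2.887,1.011,-2.081],"dq":[-3.138,-9.519,-0.967,-4.426],"eef":[0.233,-0.223,0.309],"trq":[19.35,3.015,7.256,0.521]}
{"k":25,"theta":[-0.228,-3.024,0.988,-2.142],"dq":[-2.912,-8.678,-2.157,-3.696],"eef":[0.239,-0.212,0.267],"trq":[15.853,3.862,6.768,0.306]}
{"k":26,"theta":[-0.271,-3.146,0.948,-2.193],"dq":[-2.783,-7.644,-3.11,-3.024],"eef":[0.239,-0.203,0.227],"trq":[12.643,4.32,6.222,0.025]}
{"k":27,"theta":[-0.312,-3.253,0.896,-2.234],"dq":[-2.726,-6.547,-3.789,-2.382],"eef":[0.233,-0.194,0.19],"trq":[10.08,4.401,5.616,-0.302]}
{"k":28,"theta":[-0.353,-3.343,0.835,-2.265],"dq":[-2.7,-5.477,-4.215,-1.767],"eef":[0.224,-0.187,0.156],"trq":[8.216,4.167,4.963,-0.644]}
{"k":29,"theta":[-0.393,-3.417,0.77,-2.287],"dq":[-2.675,-4.487,-4.422,-1.192],"eef":[0.214,-0.182,0.127],"trq":[6.957,3.702,4.289,-0.974]}
{"k":30,"theta":[-0.433,-3.478,0.703,-2.302],"dq":[-2.633,-3.603,-4.45,-0.674],"eef":[0.202,-0.177,0.101],"trq":[6.159,3.091,3.616,-1.27]}
{"k":31,"theta":[-0.472,-3.526,0.637,-2.308],"dq":[-2.569,-2.835,-4.337,-0.227],"eef":[0.191,-0.174,0.078],"trq":[5.689,2.411,2.966,-1.518]}
{"k":32,"theta":[-0.51,-3.564,0.574,-2.309],"dq":[-2.485,-2.18,-4.122,0.138],"eef":[0.18,-0.171,0.058],"trq":[5.439,1.72,2.353,-1.708]}
{"k":33,"theta":[-0.547,-3.592,0.514,-2.305],"dq":[-2.391,-1.63,-3.844,0.399],"eef":[0.17,-0.169,0.04],"trq":[5.33,1.052,1.787,-1.828]}
{"k":34,"theta":[-0.582,-3.613,0.458,-2.298],"dq":[-2.292,-1.173,-3.53,0.592],"eef":[0.16,-0.166,0.024],"trq":[5.313,0.426,1.272,-1.902]}
{"k":35,"theta":[-0.616,-3.628,0.408,-2.288],"dq":[-2.191,-0.794,-3.203,0.725],"eef":[0.152,-0.164,0.01],"trq":[5.353,-0.148,0.808,-1.935]}
{"k":36,"theta":[-0.648,-3.637,0.362,-2.276],"dq":[-2.092,-0.483,-2.879,0.805],"eef":[0.144,-0.161,-0.003]}
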